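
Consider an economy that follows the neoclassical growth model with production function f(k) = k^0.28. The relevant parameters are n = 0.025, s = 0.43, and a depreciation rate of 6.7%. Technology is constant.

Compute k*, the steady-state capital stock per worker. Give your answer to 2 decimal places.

In steady state, investment equals break-even investment: s·k^α = (n + δ)·k.
Rearranging, k^(1−α) = s / (n + δ).
k^0.72 = 0.43 / (0.025 + 0.067) = 0.43 / 0.092 = 4.6739
k* = 4.6739^(1/0.72) ≈ 8.5135

k* ≈ 8.51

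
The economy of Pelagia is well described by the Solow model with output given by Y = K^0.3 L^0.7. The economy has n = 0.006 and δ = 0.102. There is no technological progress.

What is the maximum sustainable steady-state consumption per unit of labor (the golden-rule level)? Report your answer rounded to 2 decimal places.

c_gold ≈ 1.08

At the golden rule, f'(k) = n + δ, so α·k^(α−1) = n + δ and k_gold = (α/(n + δ))^(1/(1−α)).
k_gold = (0.3/0.108)^(1/0.7) = 2.7778^1.4286 ≈ 4.3040
c_gold = f(k_gold) − (n + δ)·k_gold = 1.5494 − 0.108×4.3040 ≈ 1.0846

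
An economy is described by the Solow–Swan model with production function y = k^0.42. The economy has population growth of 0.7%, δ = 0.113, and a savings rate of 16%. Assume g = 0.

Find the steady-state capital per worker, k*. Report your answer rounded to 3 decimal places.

In steady state, investment equals break-even investment: s·k^α = (n + δ)·k.
Dividing both sides by k: k^(1−α) = s / (n + δ).
k^0.58 = 0.16 / (0.007 + 0.113) = 0.16 / 0.120 = 1.3333
k* = 1.3333^(1/0.58) ≈ 1.6421

k* ≈ 1.642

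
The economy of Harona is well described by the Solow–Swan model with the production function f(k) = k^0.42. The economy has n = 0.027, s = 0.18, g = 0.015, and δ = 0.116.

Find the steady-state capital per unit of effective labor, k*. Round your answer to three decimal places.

k* ≈ 1.252

In steady state, investment equals break-even investment: s·k^α = (n + g + δ)·k.
Dividing both sides by k: k^(1−α) = s / (n + g + δ).
k^0.58 = 0.18 / (0.027 + 0.015 + 0.116) = 0.18 / 0.158 = 1.1392
k* = 1.1392^(1/0.58) ≈ 1.2519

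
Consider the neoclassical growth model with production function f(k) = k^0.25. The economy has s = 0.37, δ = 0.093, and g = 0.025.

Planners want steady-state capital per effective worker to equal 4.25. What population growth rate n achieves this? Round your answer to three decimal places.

n ≈ 0.007

In steady state, investment equals break-even investment: s·k^α = (n + g + δ)·k.
So s / (n + g + δ) = (k*)^(1−α) = 4.25^0.75 = 2.9600.
Therefore n + g + δ = s / 2.9600 = 0.37 / 2.9600 = 0.1250, so n = 0.1250 − 0.118 = 0.0070.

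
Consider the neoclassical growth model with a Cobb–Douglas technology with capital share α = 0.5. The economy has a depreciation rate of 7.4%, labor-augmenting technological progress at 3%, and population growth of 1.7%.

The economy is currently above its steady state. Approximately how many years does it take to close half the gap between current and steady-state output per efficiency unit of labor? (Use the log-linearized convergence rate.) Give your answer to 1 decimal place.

Near the steady state the convergence rate is λ = (1 − α)(n + g + δ).
λ = (1 − 0.5) × 0.121 = 0.5 × 0.121 = 0.0605
Half-life = ln 2 / λ = 0.6931 / 0.0605 ≈ 11.46 years

about 11.5 years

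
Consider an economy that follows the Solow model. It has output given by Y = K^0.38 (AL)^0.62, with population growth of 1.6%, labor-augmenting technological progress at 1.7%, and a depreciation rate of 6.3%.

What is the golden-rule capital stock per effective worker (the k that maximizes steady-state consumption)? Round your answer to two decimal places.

The golden rule sets f'(k) = n + g + δ, i.e. α·k^(α−1) = n + g + δ.
So k^(1−α) = α / (n + g + δ) = 0.38 / 0.096 = 3.9583.
k_gold = 3.9583^(1/0.62) ≈ 9.1986

k_gold ≈ 9.20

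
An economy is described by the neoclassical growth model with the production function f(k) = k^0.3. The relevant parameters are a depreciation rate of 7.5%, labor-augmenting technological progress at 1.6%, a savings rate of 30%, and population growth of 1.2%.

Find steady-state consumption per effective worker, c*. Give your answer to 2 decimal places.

c* = 1.11

At the steady state, Δk = 0, so s·k^α = (n + g + δ)·k.
Dividing both sides by k: k^(1−α) = s / (n + g + δ).
k^0.7 = 0.30 / (0.012 + 0.016 + 0.075) = 0.30 / 0.103 = 2.9126
k* = 2.9126^(1/0.7) ≈ 4.6053
y* = (k*)^α = 4.6053^0.3 ≈ 1.5812
c* = (1 − s)·y* = (1 − 0.30) × 1.5812 ≈ 1.1068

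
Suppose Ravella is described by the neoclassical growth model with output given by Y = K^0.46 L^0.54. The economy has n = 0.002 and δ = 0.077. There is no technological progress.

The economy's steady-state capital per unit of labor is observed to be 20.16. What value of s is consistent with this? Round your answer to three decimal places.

s ≈ 0.400

At the steady state, Δk = 0, so s·k^α = (n + δ)·k.
So s / (n + δ) = (k*)^(1−α) = 20.16^0.54 = 5.0632.
Therefore s = 5.0632 × (n + δ) = 5.0632 × 0.079 = 0.4000.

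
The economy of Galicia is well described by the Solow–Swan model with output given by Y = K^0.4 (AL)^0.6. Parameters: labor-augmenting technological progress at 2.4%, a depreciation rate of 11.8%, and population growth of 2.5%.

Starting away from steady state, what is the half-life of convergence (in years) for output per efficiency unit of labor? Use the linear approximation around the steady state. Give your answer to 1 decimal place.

Near the steady state the convergence rate is λ = (1 − α)(n + g + δ).
λ = (1 − 0.4) × 0.167 = 0.6 × 0.167 = 0.1002
Half-life = ln 2 / λ = 0.6931 / 0.1002 ≈ 6.92 years

half-life ≈ 6.9 years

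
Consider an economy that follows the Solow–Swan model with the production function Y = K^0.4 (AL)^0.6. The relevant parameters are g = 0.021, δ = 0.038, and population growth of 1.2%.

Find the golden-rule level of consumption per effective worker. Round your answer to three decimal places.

At the golden rule, f'(k) = n + g + δ, so α·k^(α−1) = n + g + δ and k_gold = (α/(n + g + δ))^(1/(1−α)).
k_gold = (0.4/0.071)^(1/0.6) = 5.6338^1.6667 ≈ 17.8386
c_gold = f(k_gold) − (n + g + δ)·k_gold = 3.1662 − 0.071×17.8386 ≈ 1.8997

c_gold ≈ 1.900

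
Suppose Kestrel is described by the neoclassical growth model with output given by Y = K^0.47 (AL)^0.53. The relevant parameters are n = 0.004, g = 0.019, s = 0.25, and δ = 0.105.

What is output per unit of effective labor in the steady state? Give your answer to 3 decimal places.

In steady state, investment equals break-even investment: s·k^α = (n + g + δ)·k.
Rearranging, k^(1−α) = s / (n + g + δ).
k^0.53 = 0.25 / (0.004 + 0.019 + 0.105) = 0.25 / 0.128 = 1.9531
k* = 1.9531^(1/0.53) ≈ 3.5362
y* = (k*)^α = 3.5362^0.47 ≈ 1.8106

y* ≈ 1.811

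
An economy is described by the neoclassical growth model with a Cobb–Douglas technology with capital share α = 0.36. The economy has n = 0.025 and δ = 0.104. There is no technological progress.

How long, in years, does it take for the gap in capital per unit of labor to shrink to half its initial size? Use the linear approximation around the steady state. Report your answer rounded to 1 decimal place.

half-life ≈ 8.4 years

Near the steady state the convergence rate is λ = (1 − α)(n + δ).
λ = (1 − 0.36) × 0.129 = 0.64 × 0.129 = 0.08256
Half-life = ln 2 / λ = 0.6931 / 0.08256 ≈ 8.40 years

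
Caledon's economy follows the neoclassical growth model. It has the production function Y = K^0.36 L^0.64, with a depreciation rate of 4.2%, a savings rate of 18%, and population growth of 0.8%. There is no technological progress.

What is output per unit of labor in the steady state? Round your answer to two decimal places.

y* ≈ 2.06

At the steady state, Δk = 0, so s·k^α = (n + δ)·k.
Rearranging, k^(1−α) = s / (n + δ).
k^0.64 = 0.18 / (0.008 + 0.042) = 0.18 / 0.050 = 3.6000
k* = 3.6000^(1/0.64) ≈ 7.3998
y* = (k*)^α = 7.3998^0.36 ≈ 2.0555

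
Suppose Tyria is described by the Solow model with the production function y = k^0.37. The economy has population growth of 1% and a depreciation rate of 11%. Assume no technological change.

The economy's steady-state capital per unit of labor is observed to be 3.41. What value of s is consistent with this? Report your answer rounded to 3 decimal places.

s ≈ 0.260

In steady state, investment equals break-even investment: s·k^α = (n + δ)·k.
So s / (n + δ) = (k*)^(1−α) = 3.41^0.63 = 2.1659.
Therefore s = 2.1659 × (n + δ) = 2.1659 × 0.120 = 0.2599.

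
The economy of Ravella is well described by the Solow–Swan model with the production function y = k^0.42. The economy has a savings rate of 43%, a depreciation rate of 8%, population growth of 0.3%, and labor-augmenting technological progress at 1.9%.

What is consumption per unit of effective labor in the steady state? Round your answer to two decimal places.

c* = 1.62

In steady state, investment equals break-even investment: s·k^α = (n + g + δ)·k.
Rearranging, k^(1−α) = s / (n + g + δ).
k^0.58 = 0.43 / (0.003 + 0.019 + 0.080) = 0.43 / 0.102 = 4.2157
k* = 4.2157^(1/0.58) ≈ 11.9498
y* = (k*)^α = 11.9498^0.42 ≈ 2.8346
c* = (1 − s)·y* = (1 − 0.43) × 2.8346 ≈ 1.6157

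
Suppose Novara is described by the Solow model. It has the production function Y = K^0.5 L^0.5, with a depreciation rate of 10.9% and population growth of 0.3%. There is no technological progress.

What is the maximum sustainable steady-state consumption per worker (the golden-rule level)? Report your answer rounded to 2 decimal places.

At the golden rule, f'(k) = n + δ, so α·k^(α−1) = n + δ and k_gold = (α/(n + δ))^(1/(1−α)).
k_gold = (0.5/0.112)^(1/0.5) = 4.4643^2 ≈ 19.9300
c_gold = f(k_gold) − (n + δ)·k_gold = 4.4643 − 0.112×19.9300 ≈ 2.2321

c_gold ≈ 2.23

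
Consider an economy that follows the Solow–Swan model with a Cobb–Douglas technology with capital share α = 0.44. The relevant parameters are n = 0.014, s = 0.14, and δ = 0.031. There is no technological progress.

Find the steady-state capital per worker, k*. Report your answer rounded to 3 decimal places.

At the steady state, Δk = 0, so s·k^α = (n + δ)·k.
Rearranging, k^(1−α) = s / (n + δ).
k^0.56 = 0.14 / (0.014 + 0.031) = 0.14 / 0.045 = 3.1111
k* = 3.1111^(1/0.56) ≈ 7.5893

k* ≈ 7.589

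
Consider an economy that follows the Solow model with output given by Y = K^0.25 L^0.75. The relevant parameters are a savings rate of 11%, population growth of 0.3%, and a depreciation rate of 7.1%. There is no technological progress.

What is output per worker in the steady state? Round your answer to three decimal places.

At the steady state, Δk = 0, so s·k^α = (n + δ)·k.
Rearranging, k^(1−α) = s / (n + δ).
k^0.75 = 0.11 / (0.003 + 0.071) = 0.11 / 0.074 = 1.4865
k* = 1.4865^(1/0.75) ≈ 1.6965
y* = (k*)^α = 1.6965^0.25 ≈ 1.1413

y* ≈ 1.141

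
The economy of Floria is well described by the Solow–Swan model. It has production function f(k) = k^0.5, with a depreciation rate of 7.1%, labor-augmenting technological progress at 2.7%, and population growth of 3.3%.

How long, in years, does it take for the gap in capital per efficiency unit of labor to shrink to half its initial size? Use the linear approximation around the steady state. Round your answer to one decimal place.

Near the steady state the convergence rate is λ = (1 − α)(n + g + δ).
λ = (1 − 0.5) × 0.131 = 0.5 × 0.131 = 0.0655
Half-life = ln 2 / λ = 0.6931 / 0.0655 ≈ 10.58 years

t_½ ≈ 10.6 years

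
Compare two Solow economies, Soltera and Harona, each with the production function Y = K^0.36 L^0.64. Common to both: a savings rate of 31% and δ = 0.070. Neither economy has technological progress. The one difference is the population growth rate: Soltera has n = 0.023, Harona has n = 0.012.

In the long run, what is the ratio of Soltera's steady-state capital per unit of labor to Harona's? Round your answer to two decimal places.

Steady-state k* = [s/(n + δ)]^(1/(1−α)), so the ratio is [ (s_S/(n + δ)_S) / (s_H/(n + δ)_H) ]^1.5625.
s_S/(n + δ)_S = 0.31/0.093 = 3.3333; s_H/(n + δ)_H = 0.31/0.082 = 3.7805.
Ratio = (3.3333/3.7805)^1.5625 = 0.8817^1.5625 ≈ 0.8214

k*_S / k*_H ≈ 0.82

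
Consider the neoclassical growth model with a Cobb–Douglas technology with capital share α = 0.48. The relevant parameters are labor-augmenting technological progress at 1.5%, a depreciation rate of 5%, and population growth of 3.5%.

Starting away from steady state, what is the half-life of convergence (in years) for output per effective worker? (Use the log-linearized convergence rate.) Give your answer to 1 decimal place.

Near the steady state the convergence rate is λ = (1 − α)(n + g + δ).
λ = (1 − 0.48) × 0.100 = 0.52 × 0.100 = 0.0520
Half-life = ln 2 / λ = 0.6931 / 0.0520 ≈ 13.33 years

half-life ≈ 13.3 years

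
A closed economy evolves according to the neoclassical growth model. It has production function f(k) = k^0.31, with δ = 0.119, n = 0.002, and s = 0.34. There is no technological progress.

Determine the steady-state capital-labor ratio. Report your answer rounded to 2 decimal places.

At the steady state, Δk = 0, so s·k^α = (n + δ)·k.
Rearranging, k^(1−α) = s / (n + δ).
k^0.69 = 0.34 / (0.002 + 0.119) = 0.34 / 0.121 = 2.8099
k* = 2.8099^(1/0.69) ≈ 4.4697

k* = 4.47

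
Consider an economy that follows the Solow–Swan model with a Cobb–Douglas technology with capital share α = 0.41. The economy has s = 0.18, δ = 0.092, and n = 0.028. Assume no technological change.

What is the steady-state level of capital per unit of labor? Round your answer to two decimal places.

k* ≈ 1.99

At the steady state, Δk = 0, so s·k^α = (n + δ)·k.
Rearranging, k^(1−α) = s / (n + δ).
k^0.59 = 0.18 / (0.028 + 0.092) = 0.18 / 0.120 = 1.5000
k* = 1.5000^(1/0.59) ≈ 1.9882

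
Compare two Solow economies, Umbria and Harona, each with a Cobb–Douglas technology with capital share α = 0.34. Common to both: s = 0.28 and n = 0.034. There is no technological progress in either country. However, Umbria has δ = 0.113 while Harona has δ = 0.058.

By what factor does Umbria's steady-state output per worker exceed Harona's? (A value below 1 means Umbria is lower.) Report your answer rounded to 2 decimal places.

y*_U / y*_H ≈ 0.79

Steady-state y* = [s/(n + δ)]^(α/(1−α)), so the ratio is [ (s_U/(n + δ)_U) / (s_H/(n + δ)_H) ]^0.5152.
s_U/(n + δ)_U = 0.28/0.147 = 1.9048; s_H/(n + δ)_H = 0.28/0.092 = 3.0435.
Ratio = (1.9048/3.0435)^0.5152 = 0.6259^0.5152 ≈ 0.7855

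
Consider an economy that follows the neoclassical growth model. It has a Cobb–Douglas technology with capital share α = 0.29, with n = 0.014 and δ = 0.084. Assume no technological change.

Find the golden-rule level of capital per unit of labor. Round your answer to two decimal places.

k_gold ≈ 4.61

The golden rule sets f'(k) = n + δ, i.e. α·k^(α−1) = n + δ.
So k^(1−α) = α / (n + δ) = 0.29 / 0.098 = 2.9592.
k_gold = 2.9592^(1/0.71) ≈ 4.6092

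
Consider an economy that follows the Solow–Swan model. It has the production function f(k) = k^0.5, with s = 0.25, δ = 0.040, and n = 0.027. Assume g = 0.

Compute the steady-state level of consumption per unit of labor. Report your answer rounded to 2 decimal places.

c* = 2.80

At the steady state, Δk = 0, so s·k^α = (n + δ)·k.
Dividing both sides by k: k^(1−α) = s / (n + δ).
k^0.5 = 0.25 / (0.027 + 0.040) = 0.25 / 0.067 = 3.7313
k* = 3.7313^(1/0.5) ≈ 13.9226
y* = (k*)^α = 13.9226^0.5 ≈ 3.7313
c* = (1 − s)·y* = (1 − 0.25) × 3.7313 ≈ 2.7985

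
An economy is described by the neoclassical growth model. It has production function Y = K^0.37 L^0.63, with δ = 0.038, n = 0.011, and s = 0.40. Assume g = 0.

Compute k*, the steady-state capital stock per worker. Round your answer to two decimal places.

In steady state, investment equals break-even investment: s·k^α = (n + δ)·k.
Rearranging, k^(1−α) = s / (n + δ).
k^0.63 = 0.40 / (0.011 + 0.038) = 0.40 / 0.049 = 8.1633
k* = 8.1633^(1/0.63) ≈ 28.0160

k* = 28.02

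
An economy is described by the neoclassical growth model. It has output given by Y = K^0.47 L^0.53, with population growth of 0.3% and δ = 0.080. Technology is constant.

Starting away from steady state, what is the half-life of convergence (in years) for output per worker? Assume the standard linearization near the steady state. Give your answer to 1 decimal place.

half-life ≈ 15.8 years

Near the steady state the convergence rate is λ = (1 − α)(n + δ).
λ = (1 − 0.47) × 0.083 = 0.53 × 0.083 = 0.04399
Half-life = ln 2 / λ = 0.6931 / 0.04399 ≈ 15.76 years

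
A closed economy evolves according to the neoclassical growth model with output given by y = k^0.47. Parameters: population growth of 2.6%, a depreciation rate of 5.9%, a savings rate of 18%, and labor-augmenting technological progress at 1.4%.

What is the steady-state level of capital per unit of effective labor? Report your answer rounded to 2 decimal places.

In steady state, investment equals break-even investment: s·k^α = (n + g + δ)·k.
Rearranging, k^(1−α) = s / (n + g + δ).
k^0.53 = 0.18 / (0.026 + 0.014 + 0.059) = 0.18 / 0.099 = 1.8182
k* = 1.8182^(1/0.53) ≈ 3.0895

k* ≈ 3.09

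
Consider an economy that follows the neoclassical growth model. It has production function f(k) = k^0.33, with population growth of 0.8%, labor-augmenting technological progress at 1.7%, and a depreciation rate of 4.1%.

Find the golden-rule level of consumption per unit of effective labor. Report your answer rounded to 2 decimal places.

c_gold ≈ 1.48

At the golden rule, f'(k) = n + g + δ, so α·k^(α−1) = n + g + δ and k_gold = (α/(n + g + δ))^(1/(1−α)).
k_gold = (0.33/0.066)^(1/0.67) = 5.0000^1.4925 ≈ 11.0462
c_gold = f(k_gold) − (n + g + δ)·k_gold = 2.2093 − 0.066×11.0462 ≈ 1.4803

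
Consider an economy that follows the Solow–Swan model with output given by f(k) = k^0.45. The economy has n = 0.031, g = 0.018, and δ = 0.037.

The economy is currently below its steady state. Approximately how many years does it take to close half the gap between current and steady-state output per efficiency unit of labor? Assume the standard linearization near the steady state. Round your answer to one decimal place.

half-life ≈ 14.7 years

Near the steady state the convergence rate is λ = (1 − α)(n + g + δ).
λ = (1 − 0.45) × 0.086 = 0.55 × 0.086 = 0.0473
Half-life = ln 2 / λ = 0.6931 / 0.0473 ≈ 14.65 years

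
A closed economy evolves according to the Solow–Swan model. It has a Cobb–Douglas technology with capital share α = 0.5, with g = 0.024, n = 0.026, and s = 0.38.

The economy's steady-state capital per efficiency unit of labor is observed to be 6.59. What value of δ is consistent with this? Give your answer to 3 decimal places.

At the steady state, Δk = 0, so s·k^α = (n + g + δ)·k.
So s / (n + g + δ) = (k*)^(1−α) = 6.59^0.5 = 2.5671.
Therefore n + g + δ = s / 2.5671 = 0.38 / 2.5671 = 0.1480, so δ = 0.1480 − 0.050 = 0.0980.

δ ≈ 0.098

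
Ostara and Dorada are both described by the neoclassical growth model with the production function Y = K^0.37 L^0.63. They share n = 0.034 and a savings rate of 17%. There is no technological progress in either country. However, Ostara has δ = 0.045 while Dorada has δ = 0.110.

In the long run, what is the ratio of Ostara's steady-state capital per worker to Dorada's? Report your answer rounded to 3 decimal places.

Steady-state k* = [s/(n + δ)]^(1/(1−α)), so the ratio is [ (s_O/(n + δ)_O) / (s_D/(n + δ)_D) ]^1.5873.
s_O/(n + δ)_O = 0.17/0.079 = 2.1519; s_D/(n + δ)_D = 0.17/0.144 = 1.1806.
Ratio = (2.1519/1.1806)^1.5873 = 1.8227^1.5873 ≈ 2.5932

k*_O / k*_D ≈ 2.593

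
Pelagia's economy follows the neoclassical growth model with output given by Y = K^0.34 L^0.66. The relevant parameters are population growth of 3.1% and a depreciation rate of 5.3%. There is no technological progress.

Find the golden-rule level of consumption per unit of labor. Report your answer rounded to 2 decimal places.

At the golden rule, f'(k) = n + δ, so α·k^(α−1) = n + δ and k_gold = (α/(n + δ))^(1/(1−α)).
k_gold = (0.34/0.084)^(1/0.66) = 4.0476^1.5152 ≈ 8.3181
c_gold = f(k_gold) − (n + δ)·k_gold = 2.0550 − 0.084×8.3181 ≈ 1.3563

c_gold ≈ 1.36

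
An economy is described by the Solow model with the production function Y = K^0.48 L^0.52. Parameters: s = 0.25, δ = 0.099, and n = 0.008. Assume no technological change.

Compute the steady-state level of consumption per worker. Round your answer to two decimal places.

c* ≈ 1.64

Steady state requires s·f(k) = (n + δ)·k, i.e. s·k^α = (n + δ)·k.
Dividing both sides by k: k^(1−α) = s / (n + δ).
k^0.52 = 0.25 / (0.008 + 0.099) = 0.25 / 0.107 = 2.3364
k* = 2.3364^(1/0.52) ≈ 5.1138
y* = (k*)^α = 5.1138^0.48 ≈ 2.1888
c* = (1 − s)·y* = (1 − 0.25) × 2.1888 ≈ 1.6416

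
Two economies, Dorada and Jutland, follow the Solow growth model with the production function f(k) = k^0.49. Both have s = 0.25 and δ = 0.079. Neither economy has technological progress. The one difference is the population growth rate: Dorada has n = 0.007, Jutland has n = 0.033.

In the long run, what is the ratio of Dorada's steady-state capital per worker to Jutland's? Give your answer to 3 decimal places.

ratio ≈ 1.679

Steady-state k* = [s/(n + δ)]^(1/(1−α)), so the ratio is [ (s_D/(n + δ)_D) / (s_J/(n + δ)_J) ]^1.9608.
s_D/(n + δ)_D = 0.25/0.086 = 2.9070; s_J/(n + δ)_J = 0.25/0.112 = 2.2321.
Ratio = (2.9070/2.2321)^1.9608 = 1.3024^1.9608 ≈ 1.6788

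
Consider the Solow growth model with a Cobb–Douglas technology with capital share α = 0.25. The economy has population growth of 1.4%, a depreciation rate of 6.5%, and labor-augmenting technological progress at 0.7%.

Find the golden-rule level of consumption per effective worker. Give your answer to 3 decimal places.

c_gold ≈ 1.070

At the golden rule, f'(k) = n + g + δ, so α·k^(α−1) = n + g + δ and k_gold = (α/(n + g + δ))^(1/(1−α)).
k_gold = (0.25/0.086)^(1/0.75) = 2.9070^1.3333 ≈ 4.1487
c_gold = f(k_gold) − (n + g + δ)·k_gold = 1.4272 − 0.086×4.1487 ≈ 1.0704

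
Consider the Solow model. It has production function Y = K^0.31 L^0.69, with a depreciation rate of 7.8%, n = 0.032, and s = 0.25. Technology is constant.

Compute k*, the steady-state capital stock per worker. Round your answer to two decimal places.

k* ≈ 3.29

Steady state requires s·f(k) = (n + δ)·k, i.e. s·k^α = (n + δ)·k.
Rearranging, k^(1−α) = s / (n + δ).
k^0.69 = 0.25 / (0.032 + 0.078) = 0.25 / 0.110 = 2.2727
k* = 2.2727^(1/0.69) ≈ 3.2865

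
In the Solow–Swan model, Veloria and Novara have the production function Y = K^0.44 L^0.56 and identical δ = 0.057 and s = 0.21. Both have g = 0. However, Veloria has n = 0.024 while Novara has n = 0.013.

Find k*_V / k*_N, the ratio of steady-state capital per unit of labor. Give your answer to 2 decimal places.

Steady-state k* = [s/(n + δ)]^(1/(1−α)), so the ratio is [ (s_V/(n + δ)_V) / (s_N/(n + δ)_N) ]^1.7857.
s_V/(n + δ)_V = 0.21/0.081 = 2.5926; s_N/(n + δ)_N = 0.21/0.070 = 3.0000.
Ratio = (2.5926/3.0000)^1.7857 = 0.8642^1.7857 ≈ 0.7706

ratio ≈ 0.77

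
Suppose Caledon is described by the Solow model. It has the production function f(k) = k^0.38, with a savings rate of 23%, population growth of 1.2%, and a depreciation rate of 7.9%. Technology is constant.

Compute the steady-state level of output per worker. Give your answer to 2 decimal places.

At the steady state, Δk = 0, so s·k^α = (n + δ)·k.
Rearranging, k^(1−α) = s / (n + δ).
k^0.62 = 0.23 / (0.012 + 0.079) = 0.23 / 0.091 = 2.5275
k* = 2.5275^(1/0.62) ≈ 4.4617
y* = (k*)^α = 4.4617^0.38 ≈ 1.7653

y* ≈ 1.77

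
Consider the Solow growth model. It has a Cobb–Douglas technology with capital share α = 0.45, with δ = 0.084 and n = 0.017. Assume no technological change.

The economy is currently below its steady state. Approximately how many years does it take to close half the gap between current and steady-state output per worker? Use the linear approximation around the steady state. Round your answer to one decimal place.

half-life ≈ 12.5 years

Near the steady state the convergence rate is λ = (1 − α)(n + δ).
λ = (1 − 0.45) × 0.101 = 0.55 × 0.101 = 0.05555
Half-life = ln 2 / λ = 0.6931 / 0.05555 ≈ 12.48 years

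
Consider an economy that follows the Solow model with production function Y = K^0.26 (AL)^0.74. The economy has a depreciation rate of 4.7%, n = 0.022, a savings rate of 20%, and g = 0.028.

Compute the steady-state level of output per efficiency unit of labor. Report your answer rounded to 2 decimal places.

In steady state, investment equals break-even investment: s·k^α = (n + g + δ)·k.
Dividing both sides by k: k^(1−α) = s / (n + g + δ).
k^0.74 = 0.20 / (0.022 + 0.028 + 0.047) = 0.20 / 0.097 = 2.0619
k* = 2.0619^(1/0.74) ≈ 2.6588
y* = (k*)^α = 2.6588^0.26 ≈ 1.2895

y* ≈ 1.29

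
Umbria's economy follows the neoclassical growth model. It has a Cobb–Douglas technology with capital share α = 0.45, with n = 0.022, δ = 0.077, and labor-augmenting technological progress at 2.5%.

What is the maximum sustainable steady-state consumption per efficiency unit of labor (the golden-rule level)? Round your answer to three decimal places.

c_gold ≈ 1.579

At the golden rule, f'(k) = n + g + δ, so α·k^(α−1) = n + g + δ and k_gold = (α/(n + g + δ))^(1/(1−α)).
k_gold = (0.45/0.124)^(1/0.55) = 3.6290^1.8182 ≈ 10.4185
c_gold = f(k_gold) − (n + g + δ)·k_gold = 2.8709 − 0.124×10.4185 ≈ 1.5790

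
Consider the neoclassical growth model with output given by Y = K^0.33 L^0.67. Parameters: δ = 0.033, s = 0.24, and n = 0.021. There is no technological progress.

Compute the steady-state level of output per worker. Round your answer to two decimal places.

y* = 2.08

In steady state, investment equals break-even investment: s·k^α = (n + δ)·k.
Rearranging, k^(1−α) = s / (n + δ).
k^0.67 = 0.24 / (0.021 + 0.033) = 0.24 / 0.054 = 4.4444
k* = 4.4444^(1/0.67) ≈ 9.2659
y* = (k*)^α = 9.2659^0.33 ≈ 2.0848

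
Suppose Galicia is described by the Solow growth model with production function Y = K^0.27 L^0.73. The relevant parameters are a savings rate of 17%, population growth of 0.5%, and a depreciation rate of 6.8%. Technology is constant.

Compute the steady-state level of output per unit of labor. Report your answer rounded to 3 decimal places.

At the steady state, Δk = 0, so s·k^α = (n + δ)·k.
Dividing both sides by k: k^(1−α) = s / (n + δ).
k^0.73 = 0.17 / (0.005 + 0.068) = 0.17 / 0.073 = 2.3288
k* = 2.3288^(1/0.73) ≈ 3.1836
y* = (k*)^α = 3.1836^0.27 ≈ 1.3671

y* ≈ 1.367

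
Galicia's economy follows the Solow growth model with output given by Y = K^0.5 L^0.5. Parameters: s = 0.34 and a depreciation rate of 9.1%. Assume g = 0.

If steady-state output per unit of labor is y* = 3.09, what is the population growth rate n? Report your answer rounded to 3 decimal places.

n ≈ 0.019

Steady state requires s·f(k) = (n + δ)·k, i.e. s·k^α = (n + δ)·k.
Since y* = [s/(n + δ)]^(α/(1−α)), we have s/(n + δ) = (y*)^((1−α)/α) = 3.09^1 = 3.0900.
Therefore n + δ = s / 3.0900 = 0.34 / 3.0900 = 0.1100, so n = 0.1100 − 0.091 = 0.0190.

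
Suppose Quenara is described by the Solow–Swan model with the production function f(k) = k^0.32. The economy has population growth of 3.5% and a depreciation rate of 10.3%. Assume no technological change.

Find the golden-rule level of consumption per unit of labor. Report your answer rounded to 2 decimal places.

c_gold ≈ 1.01

At the golden rule, f'(k) = n + δ, so α·k^(α−1) = n + δ and k_gold = (α/(n + δ))^(1/(1−α)).
k_gold = (0.32/0.138)^(1/0.68) = 2.3188^1.4706 ≈ 3.4447
c_gold = f(k_gold) − (n + δ)·k_gold = 1.4856 − 0.138×3.4447 ≈ 1.0102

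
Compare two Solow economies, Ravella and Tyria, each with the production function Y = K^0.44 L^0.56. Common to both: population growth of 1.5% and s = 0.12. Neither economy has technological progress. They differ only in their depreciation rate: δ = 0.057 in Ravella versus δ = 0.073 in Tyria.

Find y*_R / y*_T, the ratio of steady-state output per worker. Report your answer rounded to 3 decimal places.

ratio ≈ 1.171

Steady-state y* = [s/(n + δ)]^(α/(1−α)), so the ratio is [ (s_R/(n + δ)_R) / (s_T/(n + δ)_T) ]^0.7857.
s_R/(n + δ)_R = 0.12/0.072 = 1.6667; s_T/(n + δ)_T = 0.12/0.088 = 1.3636.
Ratio = (1.6667/1.3636)^0.7857 = 1.2223^0.7857 ≈ 1.1708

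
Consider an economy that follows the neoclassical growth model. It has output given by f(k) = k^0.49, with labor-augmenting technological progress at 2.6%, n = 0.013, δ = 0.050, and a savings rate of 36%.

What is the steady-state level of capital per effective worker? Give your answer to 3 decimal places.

Steady state requires s·f(k) = (n + g + δ)·k, i.e. s·k^α = (n + g + δ)·k.
Dividing both sides by k: k^(1−α) = s / (n + g + δ).
k^0.51 = 0.36 / (0.013 + 0.026 + 0.050) = 0.36 / 0.089 = 4.0449
k* = 4.0449^(1/0.51) ≈ 15.4887

k* = 15.489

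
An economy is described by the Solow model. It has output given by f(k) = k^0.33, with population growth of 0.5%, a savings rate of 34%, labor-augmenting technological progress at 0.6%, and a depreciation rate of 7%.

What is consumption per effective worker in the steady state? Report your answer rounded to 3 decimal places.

c* ≈ 1.338

In steady state, investment equals break-even investment: s·k^α = (n + g + δ)·k.
Dividing both sides by k: k^(1−α) = s / (n + g + δ).
k^0.67 = 0.34 / (0.005 + 0.006 + 0.070) = 0.34 / 0.081 = 4.1975
k* = 4.1975^(1/0.67) ≈ 8.5082
y* = (k*)^α = 8.5082^0.33 ≈ 2.0270
c* = (1 − s)·y* = (1 − 0.34) × 2.0270 ≈ 1.3378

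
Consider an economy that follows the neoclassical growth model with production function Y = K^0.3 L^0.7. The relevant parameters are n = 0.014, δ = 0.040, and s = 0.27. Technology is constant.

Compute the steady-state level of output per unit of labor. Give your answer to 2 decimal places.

In steady state, investment equals break-even investment: s·k^α = (n + δ)·k.
Rearranging, k^(1−α) = s / (n + δ).
k^0.7 = 0.27 / (0.014 + 0.040) = 0.27 / 0.054 = 5.0000
k* = 5.0000^(1/0.7) ≈ 9.9662
y* = (k*)^α = 9.9662^0.3 ≈ 1.9932

y* = 1.99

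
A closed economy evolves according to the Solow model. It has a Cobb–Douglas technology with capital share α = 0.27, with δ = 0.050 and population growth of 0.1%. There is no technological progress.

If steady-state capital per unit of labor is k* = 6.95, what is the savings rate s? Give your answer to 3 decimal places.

s ≈ 0.210

In steady state, investment equals break-even investment: s·k^α = (n + δ)·k.
So s / (n + δ) = (k*)^(1−α) = 6.95^0.73 = 4.1176.
Therefore s = 4.1176 × (n + δ) = 4.1176 × 0.051 = 0.2100.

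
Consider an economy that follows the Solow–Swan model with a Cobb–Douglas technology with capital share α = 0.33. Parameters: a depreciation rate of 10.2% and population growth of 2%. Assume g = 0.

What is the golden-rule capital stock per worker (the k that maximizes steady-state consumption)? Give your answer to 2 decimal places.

k_gold ≈ 4.42

The golden rule sets f'(k) = n + δ, i.e. α·k^(α−1) = n + δ.
So k^(1−α) = α / (n + δ) = 0.33 / 0.122 = 2.7049.
k_gold = 2.7049^(1/0.67) ≈ 4.4157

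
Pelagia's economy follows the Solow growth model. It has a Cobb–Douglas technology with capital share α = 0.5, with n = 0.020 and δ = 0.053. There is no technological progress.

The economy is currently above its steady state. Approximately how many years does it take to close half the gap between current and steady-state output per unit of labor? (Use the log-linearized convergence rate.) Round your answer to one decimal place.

half-life ≈ 19.0 years

Near the steady state the convergence rate is λ = (1 − α)(n + δ).
λ = (1 − 0.5) × 0.073 = 0.5 × 0.073 = 0.0365
Half-life = ln 2 / λ = 0.6931 / 0.0365 ≈ 18.99 years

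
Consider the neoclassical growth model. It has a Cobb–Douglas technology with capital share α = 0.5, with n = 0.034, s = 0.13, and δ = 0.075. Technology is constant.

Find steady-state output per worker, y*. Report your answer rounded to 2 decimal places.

Steady state requires s·f(k) = (n + δ)·k, i.e. s·k^α = (n + δ)·k.
Rearranging, k^(1−α) = s / (n + δ).
k^0.5 = 0.13 / (0.034 + 0.075) = 0.13 / 0.109 = 1.1927
k* = 1.1927^(1/0.5) ≈ 1.4225
y* = (k*)^α = 1.4225^0.5 ≈ 1.1927

y* = 1.19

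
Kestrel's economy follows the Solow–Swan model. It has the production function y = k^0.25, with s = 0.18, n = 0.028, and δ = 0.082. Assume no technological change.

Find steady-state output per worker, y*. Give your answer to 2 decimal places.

y* ≈ 1.18

Steady state requires s·f(k) = (n + δ)·k, i.e. s·k^α = (n + δ)·k.
Rearranging, k^(1−α) = s / (n + δ).
k^0.75 = 0.18 / (0.028 + 0.082) = 0.18 / 0.110 = 1.6364
k* = 1.6364^(1/0.75) ≈ 1.9284
y* = (k*)^α = 1.9284^0.25 ≈ 1.1784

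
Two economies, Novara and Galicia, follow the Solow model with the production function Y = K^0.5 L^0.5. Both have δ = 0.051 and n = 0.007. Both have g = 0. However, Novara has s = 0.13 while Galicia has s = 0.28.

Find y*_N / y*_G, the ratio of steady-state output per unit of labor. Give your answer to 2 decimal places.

Steady-state y* = [s/(n + δ)]^(α/(1−α)), so the ratio is [ (s_N/(n + δ)_N) / (s_G/(n + δ)_G) ]^1.
s_N/(n + δ)_N = 0.13/0.058 = 2.2414; s_G/(n + δ)_G = 0.28/0.058 = 4.8276.
Ratio = (2.2414/4.8276)^1 = 0.4643^1 ≈ 0.4643

y*_N / y*_G ≈ 0.46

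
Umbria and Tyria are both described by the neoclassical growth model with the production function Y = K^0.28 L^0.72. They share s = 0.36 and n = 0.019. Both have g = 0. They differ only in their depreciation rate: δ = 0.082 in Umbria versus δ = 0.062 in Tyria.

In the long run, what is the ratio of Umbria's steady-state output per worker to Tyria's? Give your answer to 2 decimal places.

Steady-state y* = [s/(n + δ)]^(α/(1−α)), so the ratio is [ (s_U/(n + δ)_U) / (s_T/(n + δ)_T) ]^0.3889.
s_U/(n + δ)_U = 0.36/0.101 = 3.5644; s_T/(n + δ)_T = 0.36/0.081 = 4.4444.
Ratio = (3.5644/4.4444)^0.3889 = 0.8020^0.3889 ≈ 0.9178

ratio ≈ 0.92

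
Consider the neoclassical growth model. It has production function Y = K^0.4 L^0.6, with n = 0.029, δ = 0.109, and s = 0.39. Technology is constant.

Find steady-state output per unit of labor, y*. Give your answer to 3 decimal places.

Steady state requires s·f(k) = (n + δ)·k, i.e. s·k^α = (n + δ)·k.
Rearranging, k^(1−α) = s / (n + δ).
k^0.6 = 0.39 / (0.029 + 0.109) = 0.39 / 0.138 = 2.8261
k* = 2.8261^(1/0.6) ≈ 5.6491
y* = (k*)^α = 5.6491^0.4 ≈ 1.9989

y* ≈ 1.999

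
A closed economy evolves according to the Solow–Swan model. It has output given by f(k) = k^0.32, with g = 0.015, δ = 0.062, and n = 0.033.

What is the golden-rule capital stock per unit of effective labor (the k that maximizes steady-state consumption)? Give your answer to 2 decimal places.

The golden rule sets f'(k) = n + g + δ, i.e. α·k^(α−1) = n + g + δ.
So k^(1−α) = α / (n + g + δ) = 0.32 / 0.110 = 2.9091.
k_gold = 2.9091^(1/0.68) ≈ 4.8084

k_gold ≈ 4.81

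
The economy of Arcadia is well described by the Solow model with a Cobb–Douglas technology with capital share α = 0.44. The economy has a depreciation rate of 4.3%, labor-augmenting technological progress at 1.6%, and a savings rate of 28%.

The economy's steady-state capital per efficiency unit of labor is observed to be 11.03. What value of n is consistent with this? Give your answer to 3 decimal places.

Steady state requires s·f(k) = (n + g + δ)·k, i.e. s·k^α = (n + g + δ)·k.
So s / (n + g + δ) = (k*)^(1−α) = 11.03^0.56 = 3.8357.
Therefore n + g + δ = s / 3.8357 = 0.28 / 3.8357 = 0.0730, so n = 0.0730 − 0.059 = 0.0140.

n ≈ 0.014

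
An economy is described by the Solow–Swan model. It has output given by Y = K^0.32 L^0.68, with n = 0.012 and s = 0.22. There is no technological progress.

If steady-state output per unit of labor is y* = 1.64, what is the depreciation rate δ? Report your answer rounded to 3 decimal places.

δ ≈ 0.065

Steady state requires s·f(k) = (n + δ)·k, i.e. s·k^α = (n + δ)·k.
Since y* = [s/(n + δ)]^(α/(1−α)), we have s/(n + δ) = (y*)^((1−α)/α) = 1.64^2.125 = 2.8612.
Therefore n + δ = s / 2.8612 = 0.22 / 2.8612 = 0.0769, so δ = 0.0769 − 0.012 = 0.0649.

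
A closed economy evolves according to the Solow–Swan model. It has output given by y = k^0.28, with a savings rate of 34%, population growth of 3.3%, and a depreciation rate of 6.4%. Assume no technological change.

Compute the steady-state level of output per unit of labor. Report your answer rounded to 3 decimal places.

y* = 1.629

At the steady state, Δk = 0, so s·k^α = (n + δ)·k.
Dividing both sides by k: k^(1−α) = s / (n + δ).
k^0.72 = 0.34 / (0.033 + 0.064) = 0.34 / 0.097 = 3.5052
k* = 3.5052^(1/0.72) ≈ 5.7088
y* = (k*)^α = 5.7088^0.28 ≈ 1.6287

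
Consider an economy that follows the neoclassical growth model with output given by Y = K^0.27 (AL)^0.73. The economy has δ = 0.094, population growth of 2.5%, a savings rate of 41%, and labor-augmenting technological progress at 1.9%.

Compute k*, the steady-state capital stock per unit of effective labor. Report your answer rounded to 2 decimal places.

At the steady state, Δk = 0, so s·k^α = (n + g + δ)·k.
Dividing both sides by k: k^(1−α) = s / (n + g + δ).
k^0.73 = 0.41 / (0.025 + 0.019 + 0.094) = 0.41 / 0.138 = 2.9710
k* = 2.9710^(1/0.73) ≈ 4.4444

k* = 4.44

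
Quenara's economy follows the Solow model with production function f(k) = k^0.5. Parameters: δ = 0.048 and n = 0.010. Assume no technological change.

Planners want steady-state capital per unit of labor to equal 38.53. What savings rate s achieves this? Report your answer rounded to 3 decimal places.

s ≈ 0.360

In steady state, investment equals break-even investment: s·k^α = (n + δ)·k.
So s / (n + δ) = (k*)^(1−α) = 38.53^0.5 = 6.2073.
Therefore s = 6.2073 × (n + δ) = 6.2073 × 0.058 = 0.3600.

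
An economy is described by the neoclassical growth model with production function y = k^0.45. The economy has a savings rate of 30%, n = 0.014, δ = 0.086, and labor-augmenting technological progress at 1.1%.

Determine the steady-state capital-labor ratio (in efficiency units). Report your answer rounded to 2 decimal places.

k* ≈ 6.10

Steady state requires s·f(k) = (n + g + δ)·k, i.e. s·k^α = (n + g + δ)·k.
Rearranging, k^(1−α) = s / (n + g + δ).
k^0.55 = 0.30 / (0.014 + 0.011 + 0.086) = 0.30 / 0.111 = 2.7027
k* = 2.7027^(1/0.55) ≈ 6.0966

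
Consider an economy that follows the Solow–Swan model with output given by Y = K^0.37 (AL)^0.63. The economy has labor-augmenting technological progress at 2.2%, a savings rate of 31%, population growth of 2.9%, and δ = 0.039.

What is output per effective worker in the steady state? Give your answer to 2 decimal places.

y* ≈ 2.07

In steady state, investment equals break-even investment: s·k^α = (n + g + δ)·k.
Dividing both sides by k: k^(1−α) = s / (n + g + δ).
k^0.63 = 0.31 / (0.029 + 0.022 + 0.039) = 0.31 / 0.090 = 3.4444
k* = 3.4444^(1/0.63) ≈ 7.1213
y* = (k*)^α = 7.1213^0.37 ≈ 2.0675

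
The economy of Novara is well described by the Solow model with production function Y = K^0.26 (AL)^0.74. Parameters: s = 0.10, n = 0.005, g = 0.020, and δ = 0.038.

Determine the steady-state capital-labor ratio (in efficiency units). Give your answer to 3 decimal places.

In steady state, investment equals break-even investment: s·k^α = (n + g + δ)·k.
Dividing both sides by k: k^(1−α) = s / (n + g + δ).
k^0.74 = 0.10 / (0.005 + 0.020 + 0.038) = 0.10 / 0.063 = 1.5873
k* = 1.5873^(1/0.74) ≈ 1.8671

k* = 1.867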